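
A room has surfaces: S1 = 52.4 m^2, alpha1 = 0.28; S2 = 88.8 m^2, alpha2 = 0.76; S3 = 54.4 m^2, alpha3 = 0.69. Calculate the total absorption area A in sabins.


Given surfaces:
  Surface 1: 52.4 * 0.28 = 14.672
  Surface 2: 88.8 * 0.76 = 67.488
  Surface 3: 54.4 * 0.69 = 37.536
Formula: A = sum(Si * alpha_i)
A = 14.672 + 67.488 + 37.536
A = 119.7

119.7 sabins


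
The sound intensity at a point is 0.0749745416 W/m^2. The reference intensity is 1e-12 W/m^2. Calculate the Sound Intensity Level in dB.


Given values:
  I = 0.0749745416 W/m^2
  I_ref = 1e-12 W/m^2
Formula: SIL = 10 * log10(I / I_ref)
Compute ratio: I / I_ref = 74974541600
Compute log10: log10(74974541600) = 10.874914
Multiply: SIL = 10 * 10.874914 = 108.75

108.75 dB


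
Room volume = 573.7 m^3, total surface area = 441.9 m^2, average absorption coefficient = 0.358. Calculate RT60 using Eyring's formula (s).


Given values:
  V = 573.7 m^3, S = 441.9 m^2, alpha = 0.358
Formula: RT60 = 0.161 * V / (-S * ln(1 - alpha))
Compute ln(1 - 0.358) = ln(0.642) = -0.443167
Denominator: -441.9 * -0.443167 = 195.8355
Numerator: 0.161 * 573.7 = 92.3657
RT60 = 92.3657 / 195.8355 = 0.472

0.472 s


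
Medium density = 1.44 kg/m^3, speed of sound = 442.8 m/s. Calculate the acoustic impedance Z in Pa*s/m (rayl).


Given values:
  rho = 1.44 kg/m^3
  c = 442.8 m/s
Formula: Z = rho * c
Z = 1.44 * 442.8
Z = 637.63

637.63 rayl


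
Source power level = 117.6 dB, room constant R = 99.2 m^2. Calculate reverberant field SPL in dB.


Given values:
  Lw = 117.6 dB, R = 99.2 m^2
Formula: SPL = Lw + 10 * log10(4 / R)
Compute 4 / R = 4 / 99.2 = 0.040323
Compute 10 * log10(0.040323) = -13.9445
SPL = 117.6 + (-13.9445) = 103.66

103.66 dB


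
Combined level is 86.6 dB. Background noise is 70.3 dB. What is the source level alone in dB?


Given values:
  L_total = 86.6 dB, L_bg = 70.3 dB
Formula: L_source = 10 * log10(10^(L_total/10) - 10^(L_bg/10))
Convert to linear:
  10^(86.6/10) = 457088189.6149
  10^(70.3/10) = 10715193.0524
Difference: 457088189.6149 - 10715193.0524 = 446372996.5625
L_source = 10 * log10(446372996.5625) = 86.5

86.5 dB


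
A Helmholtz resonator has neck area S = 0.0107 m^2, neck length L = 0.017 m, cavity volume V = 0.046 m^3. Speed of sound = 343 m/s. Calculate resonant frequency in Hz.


Given values:
  S = 0.0107 m^2, L = 0.017 m, V = 0.046 m^3, c = 343 m/s
Formula: f = (c / (2*pi)) * sqrt(S / (V * L))
Compute V * L = 0.046 * 0.017 = 0.000782
Compute S / (V * L) = 0.0107 / 0.000782 = 13.6829
Compute sqrt(13.6829) = 3.69904
Compute c / (2*pi) = 343 / 6.283185 = 54.590148
f = 54.590148 * 3.69904 = 201.93

201.93 Hz


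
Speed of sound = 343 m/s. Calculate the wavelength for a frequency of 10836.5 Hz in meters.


Given values:
  c = 343 m/s, f = 10836.5 Hz
Formula: lambda = c / f
lambda = 343 / 10836.5
lambda = 0.0317

0.0317 m


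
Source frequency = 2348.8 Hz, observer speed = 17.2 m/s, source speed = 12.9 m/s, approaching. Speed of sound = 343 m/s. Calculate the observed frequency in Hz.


Given values:
  f_s = 2348.8 Hz, v_o = 17.2 m/s, v_s = 12.9 m/s
  Direction: approaching
Formula: f_o = f_s * (c + v_o) / (c - v_s)
Numerator: c + v_o = 343 + 17.2 = 360.2
Denominator: c - v_s = 343 - 12.9 = 330.1
f_o = 2348.8 * 360.2 / 330.1 = 2562.97

2562.97 Hz


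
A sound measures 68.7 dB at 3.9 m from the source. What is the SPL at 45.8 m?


Given values:
  SPL1 = 68.7 dB, r1 = 3.9 m, r2 = 45.8 m
Formula: SPL2 = SPL1 - 20 * log10(r2 / r1)
Compute ratio: r2 / r1 = 45.8 / 3.9 = 11.7436
Compute log10: log10(11.7436) = 1.069801
Compute drop: 20 * 1.069801 = 21.396
SPL2 = 68.7 - 21.396 = 47.3

47.3 dB


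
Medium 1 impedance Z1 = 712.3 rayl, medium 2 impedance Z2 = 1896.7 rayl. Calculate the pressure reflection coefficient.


Given values:
  Z1 = 712.3 rayl, Z2 = 1896.7 rayl
Formula: R = (Z2 - Z1) / (Z2 + Z1)
Numerator: Z2 - Z1 = 1896.7 - 712.3 = 1184.4
Denominator: Z2 + Z1 = 1896.7 + 712.3 = 2609.0
R = 1184.4 / 2609.0 = 0.454

0.454


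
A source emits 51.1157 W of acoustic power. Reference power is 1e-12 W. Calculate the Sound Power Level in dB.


Given values:
  W = 51.1157 W
  W_ref = 1e-12 W
Formula: SWL = 10 * log10(W / W_ref)
Compute ratio: W / W_ref = 51115700000000
Compute log10: log10(51115700000000) = 13.708554
Multiply: SWL = 10 * 13.708554 = 137.09

137.09 dB


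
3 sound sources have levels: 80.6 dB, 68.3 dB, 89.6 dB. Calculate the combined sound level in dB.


Formula: L_total = 10 * log10( sum(10^(Li/10)) )
  Source 1: 10^(80.6/10) = 114815362.1497
  Source 2: 10^(68.3/10) = 6760829.7539
  Source 3: 10^(89.6/10) = 912010839.3559
Sum of linear values = 1033587031.2595
L_total = 10 * log10(1033587031.2595) = 90.14

90.14 dB


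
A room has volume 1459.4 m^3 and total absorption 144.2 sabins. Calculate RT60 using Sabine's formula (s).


Given values:
  V = 1459.4 m^3
  A = 144.2 sabins
Formula: RT60 = 0.161 * V / A
Numerator: 0.161 * 1459.4 = 234.9634
RT60 = 234.9634 / 144.2 = 1.629

1.629 s


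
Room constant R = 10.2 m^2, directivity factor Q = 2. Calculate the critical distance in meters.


Given values:
  R = 10.2 m^2, Q = 2
Formula: d_c = 0.141 * sqrt(Q * R)
Compute Q * R = 2 * 10.2 = 20.4
Compute sqrt(20.4) = 4.5166
d_c = 0.141 * 4.5166 = 0.637

0.637 m


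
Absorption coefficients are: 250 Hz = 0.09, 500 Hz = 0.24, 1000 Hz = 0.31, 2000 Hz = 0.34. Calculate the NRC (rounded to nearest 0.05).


Given values:
  a_250 = 0.09, a_500 = 0.24
  a_1000 = 0.31, a_2000 = 0.34
Formula: NRC = (a250 + a500 + a1000 + a2000) / 4
Sum = 0.09 + 0.24 + 0.31 + 0.34 = 0.98
NRC = 0.98 / 4 = 0.245
Rounded to nearest 0.05: 0.25

0.25


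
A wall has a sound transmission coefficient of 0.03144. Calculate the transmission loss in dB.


Given values:
  tau = 0.03144
Formula: TL = 10 * log10(1 / tau)
Compute 1 / tau = 1 / 0.03144 = 31.8066
Compute log10(31.8066) = 1.502517
TL = 10 * 1.502517 = 15.03

15.03 dB


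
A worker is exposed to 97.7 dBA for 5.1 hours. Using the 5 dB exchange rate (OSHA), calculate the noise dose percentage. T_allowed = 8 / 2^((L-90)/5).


Given values:
  L = 97.7 dBA, T = 5.1 hours
Formula: T_allowed = 8 / 2^((L - 90) / 5)
Compute exponent: (97.7 - 90) / 5 = 1.54
Compute 2^(1.54) = 2.907945
T_allowed = 8 / 2.907945 = 2.751084 hours
Dose = (T / T_allowed) * 100
Dose = (5.1 / 2.751084) * 100 = 185.38

185.38 %


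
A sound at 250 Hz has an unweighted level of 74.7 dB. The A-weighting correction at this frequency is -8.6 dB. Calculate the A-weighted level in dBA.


Given values:
  SPL = 74.7 dB
  A-weighting at 250 Hz = -8.6 dB
Formula: L_A = SPL + A_weight
L_A = 74.7 + (-8.6)
L_A = 66.1

66.1 dBA


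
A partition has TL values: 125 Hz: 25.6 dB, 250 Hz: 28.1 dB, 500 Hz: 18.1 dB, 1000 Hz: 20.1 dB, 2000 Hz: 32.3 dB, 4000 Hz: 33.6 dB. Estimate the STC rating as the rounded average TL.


Given TL values at each frequency:
  125 Hz: 25.6 dB
  250 Hz: 28.1 dB
  500 Hz: 18.1 dB
  1000 Hz: 20.1 dB
  2000 Hz: 32.3 dB
  4000 Hz: 33.6 dB
Formula: STC ~ round(average of TL values)
Sum = 25.6 + 28.1 + 18.1 + 20.1 + 32.3 + 33.6 = 157.8
Average = 157.8 / 6 = 26.3
Rounded: 26

26


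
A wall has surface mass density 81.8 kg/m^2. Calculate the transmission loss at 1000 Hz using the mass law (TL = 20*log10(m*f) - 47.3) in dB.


Given values:
  m = 81.8 kg/m^2, f = 1000 Hz
Formula: TL = 20 * log10(m * f) - 47.3
Compute m * f = 81.8 * 1000 = 81800.0
Compute log10(81800.0) = 4.912753
Compute 20 * 4.912753 = 98.2551
TL = 98.2551 - 47.3 = 50.96

50.96 dB


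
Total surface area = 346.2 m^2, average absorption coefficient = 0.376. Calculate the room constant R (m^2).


Given values:
  S = 346.2 m^2, alpha = 0.376
Formula: R = S * alpha / (1 - alpha)
Numerator: 346.2 * 0.376 = 130.1712
Denominator: 1 - 0.376 = 0.624
R = 130.1712 / 0.624 = 208.61

208.61 m^2


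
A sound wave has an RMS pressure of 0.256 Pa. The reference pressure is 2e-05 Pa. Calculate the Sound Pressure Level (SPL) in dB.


Given values:
  p = 0.256 Pa
  p_ref = 2e-05 Pa
Formula: SPL = 20 * log10(p / p_ref)
Compute ratio: p / p_ref = 0.256 / 2e-05 = 12800
Compute log10: log10(12800) = 4.10721
Multiply: SPL = 20 * 4.10721 = 82.14

82.14 dB


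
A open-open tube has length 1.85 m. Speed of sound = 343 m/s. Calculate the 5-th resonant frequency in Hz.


Given values:
  Tube type: open-open, L = 1.85 m, c = 343 m/s, n = 5
Formula: f_n = n * c / (2 * L)
Compute 2 * L = 2 * 1.85 = 3.7
f = 5 * 343 / 3.7
f = 463.51

463.51 Hz


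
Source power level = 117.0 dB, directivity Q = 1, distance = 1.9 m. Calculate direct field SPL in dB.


Given values:
  Lw = 117.0 dB, Q = 1, r = 1.9 m
Formula: SPL = Lw + 10 * log10(Q / (4 * pi * r^2))
Compute 4 * pi * r^2 = 4 * pi * 1.9^2 = 45.3646
Compute Q / denom = 1 / 45.3646 = 0.02204362
Compute 10 * log10(0.02204362) = -16.5672
SPL = 117.0 + (-16.5672) = 100.43

100.43 dB


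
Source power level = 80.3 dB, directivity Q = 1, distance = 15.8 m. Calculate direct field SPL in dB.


Given values:
  Lw = 80.3 dB, Q = 1, r = 15.8 m
Formula: SPL = Lw + 10 * log10(Q / (4 * pi * r^2))
Compute 4 * pi * r^2 = 4 * pi * 15.8^2 = 3137.0688
Compute Q / denom = 1 / 3137.0688 = 0.00031877
Compute 10 * log10(0.00031877) = -34.9652
SPL = 80.3 + (-34.9652) = 45.33

45.33 dB


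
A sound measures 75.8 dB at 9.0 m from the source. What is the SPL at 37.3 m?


Given values:
  SPL1 = 75.8 dB, r1 = 9.0 m, r2 = 37.3 m
Formula: SPL2 = SPL1 - 20 * log10(r2 / r1)
Compute ratio: r2 / r1 = 37.3 / 9.0 = 4.1444
Compute log10: log10(4.1444) = 0.617462
Compute drop: 20 * 0.617462 = 12.3492
SPL2 = 75.8 - 12.3492 = 63.45

63.45 dB


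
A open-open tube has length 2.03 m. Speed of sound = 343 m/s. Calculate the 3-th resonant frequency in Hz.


Given values:
  Tube type: open-open, L = 2.03 m, c = 343 m/s, n = 3
Formula: f_n = n * c / (2 * L)
Compute 2 * L = 2 * 2.03 = 4.06
f = 3 * 343 / 4.06
f = 253.45

253.45 Hz


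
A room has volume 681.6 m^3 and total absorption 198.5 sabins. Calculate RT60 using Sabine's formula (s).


Given values:
  V = 681.6 m^3
  A = 198.5 sabins
Formula: RT60 = 0.161 * V / A
Numerator: 0.161 * 681.6 = 109.7376
RT60 = 109.7376 / 198.5 = 0.553

0.553 s


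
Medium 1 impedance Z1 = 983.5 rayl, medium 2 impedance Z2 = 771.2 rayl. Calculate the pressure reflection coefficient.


Given values:
  Z1 = 983.5 rayl, Z2 = 771.2 rayl
Formula: R = (Z2 - Z1) / (Z2 + Z1)
Numerator: Z2 - Z1 = 771.2 - 983.5 = -212.3
Denominator: Z2 + Z1 = 771.2 + 983.5 = 1754.7
R = -212.3 / 1754.7 = -0.121

-0.121


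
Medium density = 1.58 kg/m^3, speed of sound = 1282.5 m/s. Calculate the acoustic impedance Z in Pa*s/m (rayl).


Given values:
  rho = 1.58 kg/m^3
  c = 1282.5 m/s
Formula: Z = rho * c
Z = 1.58 * 1282.5
Z = 2026.35

2026.35 rayl


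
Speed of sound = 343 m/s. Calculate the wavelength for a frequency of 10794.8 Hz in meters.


Given values:
  c = 343 m/s, f = 10794.8 Hz
Formula: lambda = c / f
lambda = 343 / 10794.8
lambda = 0.0318

0.0318 m


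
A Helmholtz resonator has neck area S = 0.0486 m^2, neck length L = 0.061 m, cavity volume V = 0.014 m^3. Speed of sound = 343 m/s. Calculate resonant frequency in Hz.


Given values:
  S = 0.0486 m^2, L = 0.061 m, V = 0.014 m^3, c = 343 m/s
Formula: f = (c / (2*pi)) * sqrt(S / (V * L))
Compute V * L = 0.014 * 0.061 = 0.000854
Compute S / (V * L) = 0.0486 / 0.000854 = 56.9087
Compute sqrt(56.9087) = 7.543786
Compute c / (2*pi) = 343 / 6.283185 = 54.590148
f = 54.590148 * 7.543786 = 411.82

411.82 Hz


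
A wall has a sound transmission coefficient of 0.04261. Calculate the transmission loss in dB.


Given values:
  tau = 0.04261
Formula: TL = 10 * log10(1 / tau)
Compute 1 / tau = 1 / 0.04261 = 23.4687
Compute log10(23.4687) = 1.370489
TL = 10 * 1.370489 = 13.7

13.7 dB


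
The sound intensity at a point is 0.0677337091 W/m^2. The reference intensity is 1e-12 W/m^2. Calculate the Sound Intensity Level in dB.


Given values:
  I = 0.0677337091 W/m^2
  I_ref = 1e-12 W/m^2
Formula: SIL = 10 * log10(I / I_ref)
Compute ratio: I / I_ref = 67733709100
Compute log10: log10(67733709100) = 10.830805
Multiply: SIL = 10 * 10.830805 = 108.31

108.31 dB


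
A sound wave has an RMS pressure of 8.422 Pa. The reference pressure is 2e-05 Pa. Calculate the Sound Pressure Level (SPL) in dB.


Given values:
  p = 8.422 Pa
  p_ref = 2e-05 Pa
Formula: SPL = 20 * log10(p / p_ref)
Compute ratio: p / p_ref = 8.422 / 2e-05 = 421100
Compute log10: log10(421100) = 5.624385
Multiply: SPL = 20 * 5.624385 = 112.49

112.49 dB


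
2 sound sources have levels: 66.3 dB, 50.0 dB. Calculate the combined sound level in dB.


Formula: L_total = 10 * log10( sum(10^(Li/10)) )
  Source 1: 10^(66.3/10) = 4265795.188
  Source 2: 10^(50.0/10) = 100000.0
Sum of linear values = 4365795.188
L_total = 10 * log10(4365795.188) = 66.4

66.4 dB


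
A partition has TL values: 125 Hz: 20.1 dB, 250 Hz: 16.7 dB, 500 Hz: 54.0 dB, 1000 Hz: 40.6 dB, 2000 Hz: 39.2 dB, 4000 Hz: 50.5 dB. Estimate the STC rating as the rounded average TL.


Given TL values at each frequency:
  125 Hz: 20.1 dB
  250 Hz: 16.7 dB
  500 Hz: 54.0 dB
  1000 Hz: 40.6 dB
  2000 Hz: 39.2 dB
  4000 Hz: 50.5 dB
Formula: STC ~ round(average of TL values)
Sum = 20.1 + 16.7 + 54.0 + 40.6 + 39.2 + 50.5 = 221.1
Average = 221.1 / 6 = 36.85
Rounded: 37

37


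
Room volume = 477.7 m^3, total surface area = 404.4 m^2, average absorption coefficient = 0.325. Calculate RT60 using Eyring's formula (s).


Given values:
  V = 477.7 m^3, S = 404.4 m^2, alpha = 0.325
Formula: RT60 = 0.161 * V / (-S * ln(1 - alpha))
Compute ln(1 - 0.325) = ln(0.675) = -0.393043
Denominator: -404.4 * -0.393043 = 158.9466
Numerator: 0.161 * 477.7 = 76.9097
RT60 = 76.9097 / 158.9466 = 0.484

0.484 s


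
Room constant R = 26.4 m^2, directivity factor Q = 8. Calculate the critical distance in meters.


Given values:
  R = 26.4 m^2, Q = 8
Formula: d_c = 0.141 * sqrt(Q * R)
Compute Q * R = 8 * 26.4 = 211.2
Compute sqrt(211.2) = 14.5327
d_c = 0.141 * 14.5327 = 2.049

2.049 m


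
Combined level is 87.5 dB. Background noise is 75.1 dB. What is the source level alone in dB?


Given values:
  L_total = 87.5 dB, L_bg = 75.1 dB
Formula: L_source = 10 * log10(10^(L_total/10) - 10^(L_bg/10))
Convert to linear:
  10^(87.5/10) = 562341325.1903
  10^(75.1/10) = 32359365.693
Difference: 562341325.1903 - 32359365.693 = 529981959.4973
L_source = 10 * log10(529981959.4973) = 87.24

87.24 dB


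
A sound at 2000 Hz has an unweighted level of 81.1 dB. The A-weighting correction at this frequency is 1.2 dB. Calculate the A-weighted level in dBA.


Given values:
  SPL = 81.1 dB
  A-weighting at 2000 Hz = 1.2 dB
Formula: L_A = SPL + A_weight
L_A = 81.1 + (1.2)
L_A = 82.3

82.3 dBA


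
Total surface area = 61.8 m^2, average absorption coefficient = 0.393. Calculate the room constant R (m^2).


Given values:
  S = 61.8 m^2, alpha = 0.393
Formula: R = S * alpha / (1 - alpha)
Numerator: 61.8 * 0.393 = 24.2874
Denominator: 1 - 0.393 = 0.607
R = 24.2874 / 0.607 = 40.01

40.01 m^2


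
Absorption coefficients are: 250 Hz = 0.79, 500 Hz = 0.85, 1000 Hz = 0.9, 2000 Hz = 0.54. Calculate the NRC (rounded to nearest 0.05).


Given values:
  a_250 = 0.79, a_500 = 0.85
  a_1000 = 0.9, a_2000 = 0.54
Formula: NRC = (a250 + a500 + a1000 + a2000) / 4
Sum = 0.79 + 0.85 + 0.9 + 0.54 = 3.08
NRC = 3.08 / 4 = 0.77
Rounded to nearest 0.05: 0.75

0.75


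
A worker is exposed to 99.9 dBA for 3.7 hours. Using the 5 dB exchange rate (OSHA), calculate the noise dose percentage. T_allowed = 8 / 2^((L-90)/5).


Given values:
  L = 99.9 dBA, T = 3.7 hours
Formula: T_allowed = 8 / 2^((L - 90) / 5)
Compute exponent: (99.9 - 90) / 5 = 1.98
Compute 2^(1.98) = 3.944931
T_allowed = 8 / 3.944931 = 2.027919 hours
Dose = (T / T_allowed) * 100
Dose = (3.7 / 2.027919) * 100 = 182.45

182.45 %


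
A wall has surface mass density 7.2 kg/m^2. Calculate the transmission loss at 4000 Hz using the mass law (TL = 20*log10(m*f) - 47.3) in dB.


Given values:
  m = 7.2 kg/m^2, f = 4000 Hz
Formula: TL = 20 * log10(m * f) - 47.3
Compute m * f = 7.2 * 4000 = 28800.0
Compute log10(28800.0) = 4.459392
Compute 20 * 4.459392 = 89.1878
TL = 89.1878 - 47.3 = 41.89

41.89 dB


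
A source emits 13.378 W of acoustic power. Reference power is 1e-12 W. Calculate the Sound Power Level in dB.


Given values:
  W = 13.378 W
  W_ref = 1e-12 W
Formula: SWL = 10 * log10(W / W_ref)
Compute ratio: W / W_ref = 13378000000000
Compute log10: log10(13378000000000) = 13.126391
Multiply: SWL = 10 * 13.126391 = 131.26

131.26 dB


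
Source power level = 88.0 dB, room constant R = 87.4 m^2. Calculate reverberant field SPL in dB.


Given values:
  Lw = 88.0 dB, R = 87.4 m^2
Formula: SPL = Lw + 10 * log10(4 / R)
Compute 4 / R = 4 / 87.4 = 0.045767
Compute 10 * log10(0.045767) = -13.3945
SPL = 88.0 + (-13.3945) = 74.61

74.61 dB


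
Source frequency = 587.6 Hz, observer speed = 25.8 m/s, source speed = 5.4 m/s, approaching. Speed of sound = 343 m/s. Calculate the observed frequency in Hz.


Given values:
  f_s = 587.6 Hz, v_o = 25.8 m/s, v_s = 5.4 m/s
  Direction: approaching
Formula: f_o = f_s * (c + v_o) / (c - v_s)
Numerator: c + v_o = 343 + 25.8 = 368.8
Denominator: c - v_s = 343 - 5.4 = 337.6
f_o = 587.6 * 368.8 / 337.6 = 641.9

641.9 Hz


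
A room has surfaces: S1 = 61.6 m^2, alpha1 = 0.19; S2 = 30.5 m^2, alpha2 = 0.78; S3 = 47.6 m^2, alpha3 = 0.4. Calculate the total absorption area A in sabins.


Given surfaces:
  Surface 1: 61.6 * 0.19 = 11.704
  Surface 2: 30.5 * 0.78 = 23.79
  Surface 3: 47.6 * 0.4 = 19.04
Formula: A = sum(Si * alpha_i)
A = 11.704 + 23.79 + 19.04
A = 54.53

54.53 sabins


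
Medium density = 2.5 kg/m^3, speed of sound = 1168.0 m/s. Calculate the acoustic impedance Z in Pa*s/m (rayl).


Given values:
  rho = 2.5 kg/m^3
  c = 1168.0 m/s
Formula: Z = rho * c
Z = 2.5 * 1168.0
Z = 2920.0

2920.0 rayl


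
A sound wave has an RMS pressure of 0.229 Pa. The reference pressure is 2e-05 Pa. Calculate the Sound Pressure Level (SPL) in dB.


Given values:
  p = 0.229 Pa
  p_ref = 2e-05 Pa
Formula: SPL = 20 * log10(p / p_ref)
Compute ratio: p / p_ref = 0.229 / 2e-05 = 11450
Compute log10: log10(11450) = 4.058805
Multiply: SPL = 20 * 4.058805 = 81.18

81.18 dB


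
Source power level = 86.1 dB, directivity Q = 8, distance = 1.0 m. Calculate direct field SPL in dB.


Given values:
  Lw = 86.1 dB, Q = 8, r = 1.0 m
Formula: SPL = Lw + 10 * log10(Q / (4 * pi * r^2))
Compute 4 * pi * r^2 = 4 * pi * 1.0^2 = 12.5664
Compute Q / denom = 8 / 12.5664 = 0.63661828
Compute 10 * log10(0.63661828) = -1.9612
SPL = 86.1 + (-1.9612) = 84.14

84.14 dB


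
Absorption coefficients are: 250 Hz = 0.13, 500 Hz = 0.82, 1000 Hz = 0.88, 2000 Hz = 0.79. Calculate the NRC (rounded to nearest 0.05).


Given values:
  a_250 = 0.13, a_500 = 0.82
  a_1000 = 0.88, a_2000 = 0.79
Formula: NRC = (a250 + a500 + a1000 + a2000) / 4
Sum = 0.13 + 0.82 + 0.88 + 0.79 = 2.62
NRC = 2.62 / 4 = 0.655
Rounded to nearest 0.05: 0.65

0.65


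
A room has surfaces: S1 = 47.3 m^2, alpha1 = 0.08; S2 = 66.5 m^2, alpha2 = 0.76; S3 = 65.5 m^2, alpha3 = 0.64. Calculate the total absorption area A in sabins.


Given surfaces:
  Surface 1: 47.3 * 0.08 = 3.784
  Surface 2: 66.5 * 0.76 = 50.54
  Surface 3: 65.5 * 0.64 = 41.92
Formula: A = sum(Si * alpha_i)
A = 3.784 + 50.54 + 41.92
A = 96.24

96.24 sabins


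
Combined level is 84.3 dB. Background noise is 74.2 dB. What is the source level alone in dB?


Given values:
  L_total = 84.3 dB, L_bg = 74.2 dB
Formula: L_source = 10 * log10(10^(L_total/10) - 10^(L_bg/10))
Convert to linear:
  10^(84.3/10) = 269153480.3927
  10^(74.2/10) = 26302679.919
Difference: 269153480.3927 - 26302679.919 = 242850800.4737
L_source = 10 * log10(242850800.4737) = 83.85

83.85 dB


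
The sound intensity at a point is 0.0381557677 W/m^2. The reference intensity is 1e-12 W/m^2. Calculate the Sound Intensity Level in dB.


Given values:
  I = 0.0381557677 W/m^2
  I_ref = 1e-12 W/m^2
Formula: SIL = 10 * log10(I / I_ref)
Compute ratio: I / I_ref = 38155767700
Compute log10: log10(38155767700) = 10.58156
Multiply: SIL = 10 * 10.58156 = 105.82

105.82 dB


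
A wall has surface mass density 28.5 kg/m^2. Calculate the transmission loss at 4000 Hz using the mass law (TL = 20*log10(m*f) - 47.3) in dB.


Given values:
  m = 28.5 kg/m^2, f = 4000 Hz
Formula: TL = 20 * log10(m * f) - 47.3
Compute m * f = 28.5 * 4000 = 114000.0
Compute log10(114000.0) = 5.056905
Compute 20 * 5.056905 = 101.1381
TL = 101.1381 - 47.3 = 53.84

53.84 dB


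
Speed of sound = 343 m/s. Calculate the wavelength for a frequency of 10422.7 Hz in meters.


Given values:
  c = 343 m/s, f = 10422.7 Hz
Formula: lambda = c / f
lambda = 343 / 10422.7
lambda = 0.0329

0.0329 m


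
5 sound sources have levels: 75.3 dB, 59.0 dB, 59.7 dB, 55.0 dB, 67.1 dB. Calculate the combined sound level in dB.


Formula: L_total = 10 * log10( sum(10^(Li/10)) )
  Source 1: 10^(75.3/10) = 33884415.6139
  Source 2: 10^(59.0/10) = 794328.2347
  Source 3: 10^(59.7/10) = 933254.3008
  Source 4: 10^(55.0/10) = 316227.766
  Source 5: 10^(67.1/10) = 5128613.8399
Sum of linear values = 41056839.7553
L_total = 10 * log10(41056839.7553) = 76.13

76.13 dB


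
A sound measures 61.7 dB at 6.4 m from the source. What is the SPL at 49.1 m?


Given values:
  SPL1 = 61.7 dB, r1 = 6.4 m, r2 = 49.1 m
Formula: SPL2 = SPL1 - 20 * log10(r2 / r1)
Compute ratio: r2 / r1 = 49.1 / 6.4 = 7.6719
Compute log10: log10(7.6719) = 0.884903
Compute drop: 20 * 0.884903 = 17.6981
SPL2 = 61.7 - 17.6981 = 44.0

44.0 dB


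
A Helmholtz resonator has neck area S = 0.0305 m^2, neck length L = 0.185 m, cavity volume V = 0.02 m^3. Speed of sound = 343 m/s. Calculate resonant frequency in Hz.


Given values:
  S = 0.0305 m^2, L = 0.185 m, V = 0.02 m^3, c = 343 m/s
Formula: f = (c / (2*pi)) * sqrt(S / (V * L))
Compute V * L = 0.02 * 0.185 = 0.0037
Compute S / (V * L) = 0.0305 / 0.0037 = 8.2432
Compute sqrt(8.2432) = 2.871097
Compute c / (2*pi) = 343 / 6.283185 = 54.590148
f = 54.590148 * 2.871097 = 156.73

156.73 Hz


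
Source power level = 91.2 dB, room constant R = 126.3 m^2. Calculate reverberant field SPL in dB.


Given values:
  Lw = 91.2 dB, R = 126.3 m^2
Formula: SPL = Lw + 10 * log10(4 / R)
Compute 4 / R = 4 / 126.3 = 0.031671
Compute 10 * log10(0.031671) = -14.9934
SPL = 91.2 + (-14.9934) = 76.21

76.21 dB


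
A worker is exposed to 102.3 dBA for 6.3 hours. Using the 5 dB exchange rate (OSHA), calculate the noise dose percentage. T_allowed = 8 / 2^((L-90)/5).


Given values:
  L = 102.3 dBA, T = 6.3 hours
Formula: T_allowed = 8 / 2^((L - 90) / 5)
Compute exponent: (102.3 - 90) / 5 = 2.46
Compute 2^(2.46) = 5.502167
T_allowed = 8 / 5.502167 = 1.453973 hours
Dose = (T / T_allowed) * 100
Dose = (6.3 / 1.453973) * 100 = 433.3

433.3 %


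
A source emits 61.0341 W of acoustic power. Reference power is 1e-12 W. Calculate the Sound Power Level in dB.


Given values:
  W = 61.0341 W
  W_ref = 1e-12 W
Formula: SWL = 10 * log10(W / W_ref)
Compute ratio: W / W_ref = 61034100000000
Compute log10: log10(61034100000000) = 13.785573
Multiply: SWL = 10 * 13.785573 = 137.86

137.86 dB


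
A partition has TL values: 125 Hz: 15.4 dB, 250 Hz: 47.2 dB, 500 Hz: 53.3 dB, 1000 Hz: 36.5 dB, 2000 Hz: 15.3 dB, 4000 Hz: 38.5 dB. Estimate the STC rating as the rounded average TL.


Given TL values at each frequency:
  125 Hz: 15.4 dB
  250 Hz: 47.2 dB
  500 Hz: 53.3 dB
  1000 Hz: 36.5 dB
  2000 Hz: 15.3 dB
  4000 Hz: 38.5 dB
Formula: STC ~ round(average of TL values)
Sum = 15.4 + 47.2 + 53.3 + 36.5 + 15.3 + 38.5 = 206.2
Average = 206.2 / 6 = 34.37
Rounded: 34

34


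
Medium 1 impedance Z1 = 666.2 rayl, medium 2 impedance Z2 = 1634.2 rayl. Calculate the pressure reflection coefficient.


Given values:
  Z1 = 666.2 rayl, Z2 = 1634.2 rayl
Formula: R = (Z2 - Z1) / (Z2 + Z1)
Numerator: Z2 - Z1 = 1634.2 - 666.2 = 968.0
Denominator: Z2 + Z1 = 1634.2 + 666.2 = 2300.4
R = 968.0 / 2300.4 = 0.4208

0.4208


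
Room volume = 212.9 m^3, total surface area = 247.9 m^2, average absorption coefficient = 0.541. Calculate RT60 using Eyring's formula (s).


Given values:
  V = 212.9 m^3, S = 247.9 m^2, alpha = 0.541
Formula: RT60 = 0.161 * V / (-S * ln(1 - alpha))
Compute ln(1 - 0.541) = ln(0.459) = -0.778705
Denominator: -247.9 * -0.778705 = 193.041
Numerator: 0.161 * 212.9 = 34.2769
RT60 = 34.2769 / 193.041 = 0.178

0.178 s


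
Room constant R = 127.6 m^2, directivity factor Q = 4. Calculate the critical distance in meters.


Given values:
  R = 127.6 m^2, Q = 4
Formula: d_c = 0.141 * sqrt(Q * R)
Compute Q * R = 4 * 127.6 = 510.4
Compute sqrt(510.4) = 22.592
d_c = 0.141 * 22.592 = 3.185

3.185 m


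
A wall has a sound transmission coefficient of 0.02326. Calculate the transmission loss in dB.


Given values:
  tau = 0.02326
Formula: TL = 10 * log10(1 / tau)
Compute 1 / tau = 1 / 0.02326 = 42.9923
Compute log10(42.9923) = 1.633391
TL = 10 * 1.633391 = 16.33

16.33 dB


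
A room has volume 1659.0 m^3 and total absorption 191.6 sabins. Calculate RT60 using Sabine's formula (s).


Given values:
  V = 1659.0 m^3
  A = 191.6 sabins
Formula: RT60 = 0.161 * V / A
Numerator: 0.161 * 1659.0 = 267.099
RT60 = 267.099 / 191.6 = 1.394

1.394 s


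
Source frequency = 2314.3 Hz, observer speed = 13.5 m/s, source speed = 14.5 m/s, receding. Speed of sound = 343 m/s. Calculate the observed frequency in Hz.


Given values:
  f_s = 2314.3 Hz, v_o = 13.5 m/s, v_s = 14.5 m/s
  Direction: receding
Formula: f_o = f_s * (c - v_o) / (c + v_s)
Numerator: c - v_o = 343 - 13.5 = 329.5
Denominator: c + v_s = 343 + 14.5 = 357.5
f_o = 2314.3 * 329.5 / 357.5 = 2133.04

2133.04 Hz


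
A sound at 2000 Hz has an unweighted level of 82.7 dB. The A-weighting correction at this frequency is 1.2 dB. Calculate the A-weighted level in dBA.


Given values:
  SPL = 82.7 dB
  A-weighting at 2000 Hz = 1.2 dB
Formula: L_A = SPL + A_weight
L_A = 82.7 + (1.2)
L_A = 83.9

83.9 dBA


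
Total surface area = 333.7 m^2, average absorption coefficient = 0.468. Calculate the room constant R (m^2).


Given values:
  S = 333.7 m^2, alpha = 0.468
Formula: R = S * alpha / (1 - alpha)
Numerator: 333.7 * 0.468 = 156.1716
Denominator: 1 - 0.468 = 0.532
R = 156.1716 / 0.532 = 293.56

293.56 m^2


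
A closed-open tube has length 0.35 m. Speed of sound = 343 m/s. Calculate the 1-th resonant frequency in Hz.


Given values:
  Tube type: closed-open, L = 0.35 m, c = 343 m/s, n = 1
Formula: f_n = (2n - 1) * c / (4 * L)
Compute 2n - 1 = 2*1 - 1 = 1
Compute 4 * L = 4 * 0.35 = 1.4
f = 1 * 343 / 1.4
f = 245.0

245.0 Hz


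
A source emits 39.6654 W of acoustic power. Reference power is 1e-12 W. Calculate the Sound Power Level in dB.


Given values:
  W = 39.6654 W
  W_ref = 1e-12 W
Formula: SWL = 10 * log10(W / W_ref)
Compute ratio: W / W_ref = 39665400000000
Compute log10: log10(39665400000000) = 13.598412
Multiply: SWL = 10 * 13.598412 = 135.98

135.98 dB


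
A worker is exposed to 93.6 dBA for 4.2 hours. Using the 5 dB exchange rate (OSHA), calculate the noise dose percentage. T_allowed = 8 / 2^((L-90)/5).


Given values:
  L = 93.6 dBA, T = 4.2 hours
Formula: T_allowed = 8 / 2^((L - 90) / 5)
Compute exponent: (93.6 - 90) / 5 = 0.72
Compute 2^(0.72) = 1.647182
T_allowed = 8 / 1.647182 = 4.85678 hours
Dose = (T / T_allowed) * 100
Dose = (4.2 / 4.85678) * 100 = 86.48

86.48 %


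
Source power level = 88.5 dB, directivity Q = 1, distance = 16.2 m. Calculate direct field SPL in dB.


Given values:
  Lw = 88.5 dB, Q = 1, r = 16.2 m
Formula: SPL = Lw + 10 * log10(Q / (4 * pi * r^2))
Compute 4 * pi * r^2 = 4 * pi * 16.2^2 = 3297.9183
Compute Q / denom = 1 / 3297.9183 = 0.00030322
Compute 10 * log10(0.00030322) = -35.1824
SPL = 88.5 + (-35.1824) = 53.32

53.32 dB


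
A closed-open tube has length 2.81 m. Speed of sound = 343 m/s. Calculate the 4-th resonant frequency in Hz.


Given values:
  Tube type: closed-open, L = 2.81 m, c = 343 m/s, n = 4
Formula: f_n = (2n - 1) * c / (4 * L)
Compute 2n - 1 = 2*4 - 1 = 7
Compute 4 * L = 4 * 2.81 = 11.24
f = 7 * 343 / 11.24
f = 213.61

213.61 Hz


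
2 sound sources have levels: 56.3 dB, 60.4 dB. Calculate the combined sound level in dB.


Formula: L_total = 10 * log10( sum(10^(Li/10)) )
  Source 1: 10^(56.3/10) = 426579.5188
  Source 2: 10^(60.4/10) = 1096478.1961
Sum of linear values = 1523057.7149
L_total = 10 * log10(1523057.7149) = 61.83

61.83 dB


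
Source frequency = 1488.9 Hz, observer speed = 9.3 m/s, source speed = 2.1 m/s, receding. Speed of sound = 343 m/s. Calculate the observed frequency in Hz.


Given values:
  f_s = 1488.9 Hz, v_o = 9.3 m/s, v_s = 2.1 m/s
  Direction: receding
Formula: f_o = f_s * (c - v_o) / (c + v_s)
Numerator: c - v_o = 343 - 9.3 = 333.7
Denominator: c + v_s = 343 + 2.1 = 345.1
f_o = 1488.9 * 333.7 / 345.1 = 1439.72

1439.72 Hz


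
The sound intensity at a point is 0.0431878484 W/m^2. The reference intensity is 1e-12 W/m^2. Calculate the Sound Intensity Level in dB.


Given values:
  I = 0.0431878484 W/m^2
  I_ref = 1e-12 W/m^2
Formula: SIL = 10 * log10(I / I_ref)
Compute ratio: I / I_ref = 43187848400
Compute log10: log10(43187848400) = 10.635362
Multiply: SIL = 10 * 10.635362 = 106.35

106.35 dB


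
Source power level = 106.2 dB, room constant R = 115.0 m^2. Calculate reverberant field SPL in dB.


Given values:
  Lw = 106.2 dB, R = 115.0 m^2
Formula: SPL = Lw + 10 * log10(4 / R)
Compute 4 / R = 4 / 115.0 = 0.034783
Compute 10 * log10(0.034783) = -14.5863
SPL = 106.2 + (-14.5863) = 91.61

91.61 dB


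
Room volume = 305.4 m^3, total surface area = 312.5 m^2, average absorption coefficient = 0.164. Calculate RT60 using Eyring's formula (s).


Given values:
  V = 305.4 m^3, S = 312.5 m^2, alpha = 0.164
Formula: RT60 = 0.161 * V / (-S * ln(1 - alpha))
Compute ln(1 - 0.164) = ln(0.836) = -0.179127
Denominator: -312.5 * -0.179127 = 55.9772
Numerator: 0.161 * 305.4 = 49.1694
RT60 = 49.1694 / 55.9772 = 0.878

0.878 s


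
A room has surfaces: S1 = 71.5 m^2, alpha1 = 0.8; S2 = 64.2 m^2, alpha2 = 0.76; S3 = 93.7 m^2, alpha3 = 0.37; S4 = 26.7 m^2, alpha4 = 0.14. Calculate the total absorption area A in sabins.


Given surfaces:
  Surface 1: 71.5 * 0.8 = 57.2
  Surface 2: 64.2 * 0.76 = 48.792
  Surface 3: 93.7 * 0.37 = 34.669
  Surface 4: 26.7 * 0.14 = 3.738
Formula: A = sum(Si * alpha_i)
A = 57.2 + 48.792 + 34.669 + 3.738
A = 144.4

144.4 sabins


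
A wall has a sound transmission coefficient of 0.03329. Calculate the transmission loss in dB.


Given values:
  tau = 0.03329
Formula: TL = 10 * log10(1 / tau)
Compute 1 / tau = 1 / 0.03329 = 30.0391
Compute log10(30.0391) = 1.477687
TL = 10 * 1.477687 = 14.78

14.78 dB


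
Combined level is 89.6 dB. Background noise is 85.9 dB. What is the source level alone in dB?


Given values:
  L_total = 89.6 dB, L_bg = 85.9 dB
Formula: L_source = 10 * log10(10^(L_total/10) - 10^(L_bg/10))
Convert to linear:
  10^(89.6/10) = 912010839.3559
  10^(85.9/10) = 389045144.9943
Difference: 912010839.3559 - 389045144.9943 = 522965694.3616
L_source = 10 * log10(522965694.3616) = 87.18

87.18 dB


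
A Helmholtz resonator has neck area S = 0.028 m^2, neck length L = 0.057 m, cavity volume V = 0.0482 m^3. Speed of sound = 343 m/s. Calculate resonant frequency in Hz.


Given values:
  S = 0.028 m^2, L = 0.057 m, V = 0.0482 m^3, c = 343 m/s
Formula: f = (c / (2*pi)) * sqrt(S / (V * L))
Compute V * L = 0.0482 * 0.057 = 0.0027474
Compute S / (V * L) = 0.028 / 0.0027474 = 10.1915
Compute sqrt(10.1915) = 3.192413
Compute c / (2*pi) = 343 / 6.283185 = 54.590148
f = 54.590148 * 3.192413 = 174.27

174.27 Hz


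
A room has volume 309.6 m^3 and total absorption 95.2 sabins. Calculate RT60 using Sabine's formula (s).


Given values:
  V = 309.6 m^3
  A = 95.2 sabins
Formula: RT60 = 0.161 * V / A
Numerator: 0.161 * 309.6 = 49.8456
RT60 = 49.8456 / 95.2 = 0.524

0.524 s


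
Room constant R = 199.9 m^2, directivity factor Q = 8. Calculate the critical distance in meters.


Given values:
  R = 199.9 m^2, Q = 8
Formula: d_c = 0.141 * sqrt(Q * R)
Compute Q * R = 8 * 199.9 = 1599.2
Compute sqrt(1599.2) = 39.99
d_c = 0.141 * 39.99 = 5.639

5.639 m


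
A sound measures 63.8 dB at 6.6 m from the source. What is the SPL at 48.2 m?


Given values:
  SPL1 = 63.8 dB, r1 = 6.6 m, r2 = 48.2 m
Formula: SPL2 = SPL1 - 20 * log10(r2 / r1)
Compute ratio: r2 / r1 = 48.2 / 6.6 = 7.303
Compute log10: log10(7.303) = 0.863501
Compute drop: 20 * 0.863501 = 17.27
SPL2 = 63.8 - 17.27 = 46.53

46.53 dB


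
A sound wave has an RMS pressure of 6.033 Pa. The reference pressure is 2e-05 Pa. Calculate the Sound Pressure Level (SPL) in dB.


Given values:
  p = 6.033 Pa
  p_ref = 2e-05 Pa
Formula: SPL = 20 * log10(p / p_ref)
Compute ratio: p / p_ref = 6.033 / 2e-05 = 301650
Compute log10: log10(301650) = 5.479503
Multiply: SPL = 20 * 5.479503 = 109.59

109.59 dB


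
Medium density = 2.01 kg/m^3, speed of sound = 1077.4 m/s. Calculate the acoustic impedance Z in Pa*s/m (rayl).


Given values:
  rho = 2.01 kg/m^3
  c = 1077.4 m/s
Formula: Z = rho * c
Z = 2.01 * 1077.4
Z = 2165.57

2165.57 rayl


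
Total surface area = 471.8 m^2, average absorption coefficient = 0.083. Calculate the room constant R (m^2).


Given values:
  S = 471.8 m^2, alpha = 0.083
Formula: R = S * alpha / (1 - alpha)
Numerator: 471.8 * 0.083 = 39.1594
Denominator: 1 - 0.083 = 0.917
R = 39.1594 / 0.917 = 42.7

42.7 m^2


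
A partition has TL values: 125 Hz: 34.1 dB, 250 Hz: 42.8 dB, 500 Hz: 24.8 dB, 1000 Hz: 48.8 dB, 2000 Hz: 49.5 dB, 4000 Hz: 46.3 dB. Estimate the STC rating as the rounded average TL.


Given TL values at each frequency:
  125 Hz: 34.1 dB
  250 Hz: 42.8 dB
  500 Hz: 24.8 dB
  1000 Hz: 48.8 dB
  2000 Hz: 49.5 dB
  4000 Hz: 46.3 dB
Formula: STC ~ round(average of TL values)
Sum = 34.1 + 42.8 + 24.8 + 48.8 + 49.5 + 46.3 = 246.3
Average = 246.3 / 6 = 41.05
Rounded: 41

41


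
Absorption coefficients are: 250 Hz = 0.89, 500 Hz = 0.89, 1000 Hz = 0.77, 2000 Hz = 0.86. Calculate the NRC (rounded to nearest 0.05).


Given values:
  a_250 = 0.89, a_500 = 0.89
  a_1000 = 0.77, a_2000 = 0.86
Formula: NRC = (a250 + a500 + a1000 + a2000) / 4
Sum = 0.89 + 0.89 + 0.77 + 0.86 = 3.41
NRC = 3.41 / 4 = 0.8525
Rounded to nearest 0.05: 0.85

0.85


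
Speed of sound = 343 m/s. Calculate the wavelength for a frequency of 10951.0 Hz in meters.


Given values:
  c = 343 m/s, f = 10951.0 Hz
Formula: lambda = c / f
lambda = 343 / 10951.0
lambda = 0.0313

0.0313 m


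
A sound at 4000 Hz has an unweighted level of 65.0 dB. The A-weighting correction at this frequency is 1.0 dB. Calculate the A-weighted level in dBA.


Given values:
  SPL = 65.0 dB
  A-weighting at 4000 Hz = 1.0 dB
Formula: L_A = SPL + A_weight
L_A = 65.0 + (1.0)
L_A = 66.0

66.0 dBA


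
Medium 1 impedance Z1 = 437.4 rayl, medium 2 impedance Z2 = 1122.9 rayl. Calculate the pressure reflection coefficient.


Given values:
  Z1 = 437.4 rayl, Z2 = 1122.9 rayl
Formula: R = (Z2 - Z1) / (Z2 + Z1)
Numerator: Z2 - Z1 = 1122.9 - 437.4 = 685.5
Denominator: Z2 + Z1 = 1122.9 + 437.4 = 1560.3
R = 685.5 / 1560.3 = 0.4393

0.4393


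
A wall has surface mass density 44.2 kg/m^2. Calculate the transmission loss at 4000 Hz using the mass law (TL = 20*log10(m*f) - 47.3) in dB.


Given values:
  m = 44.2 kg/m^2, f = 4000 Hz
Formula: TL = 20 * log10(m * f) - 47.3
Compute m * f = 44.2 * 4000 = 176800.0
Compute log10(176800.0) = 5.247482
Compute 20 * 5.247482 = 104.9496
TL = 104.9496 - 47.3 = 57.65

57.65 dB


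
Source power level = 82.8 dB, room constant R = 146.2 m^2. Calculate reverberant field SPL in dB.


Given values:
  Lw = 82.8 dB, R = 146.2 m^2
Formula: SPL = Lw + 10 * log10(4 / R)
Compute 4 / R = 4 / 146.2 = 0.02736
Compute 10 * log10(0.02736) = -15.6288
SPL = 82.8 + (-15.6288) = 67.17

67.17 dB


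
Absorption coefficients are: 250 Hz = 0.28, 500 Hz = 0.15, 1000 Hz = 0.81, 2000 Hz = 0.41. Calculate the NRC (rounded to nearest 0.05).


Given values:
  a_250 = 0.28, a_500 = 0.15
  a_1000 = 0.81, a_2000 = 0.41
Formula: NRC = (a250 + a500 + a1000 + a2000) / 4
Sum = 0.28 + 0.15 + 0.81 + 0.41 = 1.65
NRC = 1.65 / 4 = 0.4125
Rounded to nearest 0.05: 0.4

0.4


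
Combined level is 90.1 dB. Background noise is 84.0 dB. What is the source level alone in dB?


Given values:
  L_total = 90.1 dB, L_bg = 84.0 dB
Formula: L_source = 10 * log10(10^(L_total/10) - 10^(L_bg/10))
Convert to linear:
  10^(90.1/10) = 1023292992.2808
  10^(84.0/10) = 251188643.151
Difference: 1023292992.2808 - 251188643.151 = 772104349.1298
L_source = 10 * log10(772104349.1298) = 88.88

88.88 dB


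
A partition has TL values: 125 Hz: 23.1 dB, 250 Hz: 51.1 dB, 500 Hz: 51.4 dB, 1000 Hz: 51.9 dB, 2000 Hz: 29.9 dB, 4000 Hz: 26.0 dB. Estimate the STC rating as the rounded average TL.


Given TL values at each frequency:
  125 Hz: 23.1 dB
  250 Hz: 51.1 dB
  500 Hz: 51.4 dB
  1000 Hz: 51.9 dB
  2000 Hz: 29.9 dB
  4000 Hz: 26.0 dB
Formula: STC ~ round(average of TL values)
Sum = 23.1 + 51.1 + 51.4 + 51.9 + 29.9 + 26.0 = 233.4
Average = 233.4 / 6 = 38.9
Rounded: 39

39


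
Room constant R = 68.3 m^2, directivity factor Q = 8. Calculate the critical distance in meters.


Given values:
  R = 68.3 m^2, Q = 8
Formula: d_c = 0.141 * sqrt(Q * R)
Compute Q * R = 8 * 68.3 = 546.4
Compute sqrt(546.4) = 23.3752
d_c = 0.141 * 23.3752 = 3.296

3.296 m


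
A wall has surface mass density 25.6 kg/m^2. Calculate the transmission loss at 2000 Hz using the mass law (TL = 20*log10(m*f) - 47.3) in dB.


Given values:
  m = 25.6 kg/m^2, f = 2000 Hz
Formula: TL = 20 * log10(m * f) - 47.3
Compute m * f = 25.6 * 2000 = 51200.0
Compute log10(51200.0) = 4.70927
Compute 20 * 4.70927 = 94.1854
TL = 94.1854 - 47.3 = 46.89

46.89 dB


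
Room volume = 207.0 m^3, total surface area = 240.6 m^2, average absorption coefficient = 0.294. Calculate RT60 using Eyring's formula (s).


Given values:
  V = 207.0 m^3, S = 240.6 m^2, alpha = 0.294
Formula: RT60 = 0.161 * V / (-S * ln(1 - alpha))
Compute ln(1 - 0.294) = ln(0.706) = -0.34814
Denominator: -240.6 * -0.34814 = 83.7625
Numerator: 0.161 * 207.0 = 33.327
RT60 = 33.327 / 83.7625 = 0.398

0.398 s


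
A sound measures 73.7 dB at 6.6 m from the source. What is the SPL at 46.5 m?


Given values:
  SPL1 = 73.7 dB, r1 = 6.6 m, r2 = 46.5 m
Formula: SPL2 = SPL1 - 20 * log10(r2 / r1)
Compute ratio: r2 / r1 = 46.5 / 6.6 = 7.0455
Compute log10: log10(7.0455) = 0.847912
Compute drop: 20 * 0.847912 = 16.9582
SPL2 = 73.7 - 16.9582 = 56.74

56.74 dB


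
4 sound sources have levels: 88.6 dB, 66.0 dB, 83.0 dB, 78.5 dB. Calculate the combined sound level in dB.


Formula: L_total = 10 * log10( sum(10^(Li/10)) )
  Source 1: 10^(88.6/10) = 724435960.075
  Source 2: 10^(66.0/10) = 3981071.7055
  Source 3: 10^(83.0/10) = 199526231.4969
  Source 4: 10^(78.5/10) = 70794578.4384
Sum of linear values = 998737841.7158
L_total = 10 * log10(998737841.7158) = 89.99

89.99 dB


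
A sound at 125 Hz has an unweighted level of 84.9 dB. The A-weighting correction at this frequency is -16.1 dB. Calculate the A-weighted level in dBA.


Given values:
  SPL = 84.9 dB
  A-weighting at 125 Hz = -16.1 dB
Formula: L_A = SPL + A_weight
L_A = 84.9 + (-16.1)
L_A = 68.8

68.8 dBA


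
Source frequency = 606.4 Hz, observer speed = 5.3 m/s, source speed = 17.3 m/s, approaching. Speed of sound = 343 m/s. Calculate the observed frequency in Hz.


Given values:
  f_s = 606.4 Hz, v_o = 5.3 m/s, v_s = 17.3 m/s
  Direction: approaching
Formula: f_o = f_s * (c + v_o) / (c - v_s)
Numerator: c + v_o = 343 + 5.3 = 348.3
Denominator: c - v_s = 343 - 17.3 = 325.7
f_o = 606.4 * 348.3 / 325.7 = 648.48

648.48 Hz


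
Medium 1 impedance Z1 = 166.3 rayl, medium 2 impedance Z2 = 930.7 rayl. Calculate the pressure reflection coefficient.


Given values:
  Z1 = 166.3 rayl, Z2 = 930.7 rayl
Formula: R = (Z2 - Z1) / (Z2 + Z1)
Numerator: Z2 - Z1 = 930.7 - 166.3 = 764.4
Denominator: Z2 + Z1 = 930.7 + 166.3 = 1097.0
R = 764.4 / 1097.0 = 0.6968

0.6968
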